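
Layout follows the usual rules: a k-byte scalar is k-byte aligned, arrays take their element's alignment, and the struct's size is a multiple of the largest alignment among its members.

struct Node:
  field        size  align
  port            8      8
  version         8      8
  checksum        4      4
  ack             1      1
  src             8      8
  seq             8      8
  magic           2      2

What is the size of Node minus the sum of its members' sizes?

0..8  port  (8B, 8-aligned)
8..16  version  (8B, 8-aligned)
16..20  checksum  (4B, 4-aligned)
20..21  ack  (1B, 1-aligned)
21..24  -- padding (3B)
24..32  src  (8B, 8-aligned)
32..40  seq  (8B, 8-aligned)
40..42  magic  (2B, 2-aligned)
42..48  -- tail padding (6B)
sizeof = 48, alignof = 8
data bytes 39, size 48 → padding 9

9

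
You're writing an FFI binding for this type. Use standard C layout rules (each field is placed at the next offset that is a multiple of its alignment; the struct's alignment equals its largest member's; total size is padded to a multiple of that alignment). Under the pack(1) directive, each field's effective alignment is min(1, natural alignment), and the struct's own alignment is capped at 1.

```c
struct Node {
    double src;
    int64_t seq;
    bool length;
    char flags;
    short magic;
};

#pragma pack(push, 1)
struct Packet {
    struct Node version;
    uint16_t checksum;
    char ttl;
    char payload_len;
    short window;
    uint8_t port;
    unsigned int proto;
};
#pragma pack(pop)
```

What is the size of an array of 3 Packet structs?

Node: @0: src [8B, align 8] → 8; @8: seq [8B, align 8] → 16; @16: length [1B, align 1] → 17; @17: flags [1B, align 1] → 18; @18: magic [2B, align 2] → 20; +4 tail pad (align 8); size 24, align 8
@0: version [24B, align 1] → 24
@24: checksum [2B, align 1] → 26
@26: ttl [1B, align 1] → 27
@27: payload_len [1B, align 1] → 28
@28: window [2B, align 1] → 30
@30: port [1B, align 1] → 31
@31: proto [4B, align 1] → 35
size 35, align 1
array of 3: 3 × 35 = 105

105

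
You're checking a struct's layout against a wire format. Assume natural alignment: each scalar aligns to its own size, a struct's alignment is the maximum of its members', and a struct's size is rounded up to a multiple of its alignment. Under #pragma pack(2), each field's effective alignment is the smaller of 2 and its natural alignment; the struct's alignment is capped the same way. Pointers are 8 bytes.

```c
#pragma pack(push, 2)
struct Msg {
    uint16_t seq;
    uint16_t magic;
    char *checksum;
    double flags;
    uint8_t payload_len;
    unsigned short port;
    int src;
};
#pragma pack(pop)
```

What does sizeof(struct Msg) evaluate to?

@0: seq [2B, align 2] → 2
@2: magic [2B, align 2] → 4
@4: checksum [8B, align 2] → 12
@12: flags [8B, align 2] → 20
@20: payload_len [1B, align 1] → 21
+1 pad (align 2)
@22: port [2B, align 2] → 24
@24: src [4B, align 2] → 28
size 28, align 2

28 bytes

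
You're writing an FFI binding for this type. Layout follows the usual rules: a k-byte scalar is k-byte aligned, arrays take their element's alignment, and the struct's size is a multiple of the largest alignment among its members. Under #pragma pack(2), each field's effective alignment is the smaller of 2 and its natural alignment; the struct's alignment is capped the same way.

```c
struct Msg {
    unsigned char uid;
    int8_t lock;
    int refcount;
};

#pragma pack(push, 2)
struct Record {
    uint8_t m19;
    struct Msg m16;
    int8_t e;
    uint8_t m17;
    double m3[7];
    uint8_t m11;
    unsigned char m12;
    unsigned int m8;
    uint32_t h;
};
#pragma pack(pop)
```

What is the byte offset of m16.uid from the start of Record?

2

Msg: @0: uid [1B, align 1] → 1; @1: lock [1B, align 1] → 2; +2 pad (align 4); @4: refcount [4B, align 4] → 8; size 8, align 4
@0: m19 [1B, align 1] → 1
+1 pad (align 2)
@2: m16 [8B, align 2] → 10
within Msg: uid at 0
2 + 0 = 2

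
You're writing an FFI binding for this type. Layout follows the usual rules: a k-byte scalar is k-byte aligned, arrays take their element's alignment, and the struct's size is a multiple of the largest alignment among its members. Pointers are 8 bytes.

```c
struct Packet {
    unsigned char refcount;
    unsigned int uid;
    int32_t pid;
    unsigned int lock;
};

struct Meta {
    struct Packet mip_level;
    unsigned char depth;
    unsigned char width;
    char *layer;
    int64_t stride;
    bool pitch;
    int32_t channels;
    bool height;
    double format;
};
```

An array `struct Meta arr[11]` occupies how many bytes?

Packet: refcount at 0 (size 1, align 1) → ends 1; pad 3 to align 4 for uid; uid at 4 (size 4, align 4) → ends 8; pid at 8 (size 4, align 4) → ends 12; lock at 12 (size 4, align 4) → ends 16; total 16 bytes, alignment 4
mip_level at 0 (size 16, align 4) → ends 16
depth at 16 (size 1, align 1) → ends 17
width at 17 (size 1, align 1) → ends 18
pad 6 to align 8 for layer
layer at 24 (size 8, align 8) → ends 32
stride at 32 (size 8, align 8) → ends 40
pitch at 40 (size 1, align 1) → ends 41
pad 3 to align 4 for channels
channels at 44 (size 4, align 4) → ends 48
height at 48 (size 1, align 1) → ends 49
pad 7 to align 8 for format
format at 56 (size 8, align 8) → ends 64
total 64 bytes, alignment 8
array of 11: 11 × 64 = 704

704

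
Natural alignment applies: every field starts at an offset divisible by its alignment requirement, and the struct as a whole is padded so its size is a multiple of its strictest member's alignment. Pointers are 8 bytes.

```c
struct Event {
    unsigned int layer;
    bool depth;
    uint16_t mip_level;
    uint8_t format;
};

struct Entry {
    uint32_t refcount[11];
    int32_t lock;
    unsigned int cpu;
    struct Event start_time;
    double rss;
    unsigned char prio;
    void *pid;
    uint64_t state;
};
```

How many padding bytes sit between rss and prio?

0

Event: @0: layer [4B, align 4] → 4; @4: depth [1B, align 1] → 5; +1 pad (align 2); @6: mip_level [2B, align 2] → 8; @8: format [1B, align 1] → 9; +3 tail pad (align 4); size 12, align 4
@0: refcount [44B, align 4] → 44
@44: lock [4B, align 4] → 48
@48: cpu [4B, align 4] → 52
@52: start_time [12B, align 4] → 64
@64: rss [8B, align 8] → 72
@72: prio [1B, align 1] → 73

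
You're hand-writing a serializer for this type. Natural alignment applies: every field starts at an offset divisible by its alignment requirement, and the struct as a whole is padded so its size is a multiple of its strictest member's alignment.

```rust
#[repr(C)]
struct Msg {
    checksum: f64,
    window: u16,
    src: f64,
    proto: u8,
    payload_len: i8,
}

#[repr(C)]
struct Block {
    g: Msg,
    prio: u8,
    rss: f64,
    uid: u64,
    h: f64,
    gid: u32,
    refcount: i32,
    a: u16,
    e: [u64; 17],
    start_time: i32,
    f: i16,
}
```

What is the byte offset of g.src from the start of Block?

16

Msg: @0: checksum [8B, align 8] → 8; @8: window [2B, align 2] → 10; +6 pad (align 8); @16: src [8B, align 8] → 24; @24: proto [1B, align 1] → 25; @25: payload_len [1B, align 1] → 26; +6 tail pad (align 8); size 32, align 8
@0: g [32B, align 8] → 32
within Msg: src at 16
0 + 16 = 16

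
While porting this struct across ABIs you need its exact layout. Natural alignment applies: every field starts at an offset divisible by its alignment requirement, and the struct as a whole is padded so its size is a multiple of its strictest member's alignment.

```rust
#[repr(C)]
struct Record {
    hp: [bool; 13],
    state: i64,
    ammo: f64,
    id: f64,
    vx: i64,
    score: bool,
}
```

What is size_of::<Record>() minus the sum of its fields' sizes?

@0: hp [13B, align 1] → 13
+3 pad (align 8)
@16: state [8B, align 8] → 24
@24: ammo [8B, align 8] → 32
@32: id [8B, align 8] → 40
@40: vx [8B, align 8] → 48
@48: score [1B, align 1] → 49
+7 tail pad (align 8)
size 56, align 8
data bytes 46, size 56 → padding 10

10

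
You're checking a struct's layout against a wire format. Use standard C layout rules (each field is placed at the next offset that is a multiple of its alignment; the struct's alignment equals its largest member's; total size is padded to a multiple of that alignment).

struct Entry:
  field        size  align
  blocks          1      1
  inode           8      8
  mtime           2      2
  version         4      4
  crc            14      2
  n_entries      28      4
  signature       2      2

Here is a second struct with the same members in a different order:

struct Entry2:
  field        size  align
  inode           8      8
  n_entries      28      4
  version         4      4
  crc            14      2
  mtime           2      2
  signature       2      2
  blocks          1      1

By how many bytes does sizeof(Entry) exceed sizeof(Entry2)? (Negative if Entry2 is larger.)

0..1  blocks  (1B, 1-aligned)
1..8  -- padding (7B)
8..16  inode  (8B, 8-aligned)
16..18  mtime  (2B, 2-aligned)
18..20  -- padding (2B)
20..24  version  (4B, 4-aligned)
24..38  crc  (14B, 2-aligned)
38..40  -- padding (2B)
40..68  n_entries  (28B, 4-aligned)
68..70  signature  (2B, 2-aligned)
70..72  -- tail padding (2B)
sizeof = 72, alignof = 8
— Entry2 —
0..8  inode  (8B, 8-aligned)
8..36  n_entries  (28B, 4-aligned)
36..40  version  (4B, 4-aligned)
40..54  crc  (14B, 2-aligned)
54..56  mtime  (2B, 2-aligned)
56..58  signature  (2B, 2-aligned)
58..59  blocks  (1B, 1-aligned)
59..64  -- tail padding (5B)
sizeof = 64, alignof = 8
72 − 64 = 8

8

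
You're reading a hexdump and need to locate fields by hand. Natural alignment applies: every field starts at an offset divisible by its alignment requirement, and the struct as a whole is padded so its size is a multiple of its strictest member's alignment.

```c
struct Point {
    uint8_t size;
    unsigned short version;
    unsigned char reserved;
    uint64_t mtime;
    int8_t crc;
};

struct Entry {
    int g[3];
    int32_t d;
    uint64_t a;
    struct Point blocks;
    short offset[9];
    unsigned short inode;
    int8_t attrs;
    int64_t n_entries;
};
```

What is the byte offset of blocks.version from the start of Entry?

Point: size at 0 (size 1, align 1) → ends 1; pad 1 to align 2 for version; version at 2 (size 2, align 2) → ends 4; reserved at 4 (size 1, align 1) → ends 5; pad 3 to align 8 for mtime; mtime at 8 (size 8, align 8) → ends 16; crc at 16 (size 1, align 1) → ends 17; tail pad 7 to reach multiple of 8; total 24 bytes, alignment 8
g at 0 (size 12, align 4) → ends 12
d at 12 (size 4, align 4) → ends 16
a at 16 (size 8, align 8) → ends 24
blocks at 24 (size 24, align 8) → ends 48
within Point: version at 2
24 + 2 = 26

26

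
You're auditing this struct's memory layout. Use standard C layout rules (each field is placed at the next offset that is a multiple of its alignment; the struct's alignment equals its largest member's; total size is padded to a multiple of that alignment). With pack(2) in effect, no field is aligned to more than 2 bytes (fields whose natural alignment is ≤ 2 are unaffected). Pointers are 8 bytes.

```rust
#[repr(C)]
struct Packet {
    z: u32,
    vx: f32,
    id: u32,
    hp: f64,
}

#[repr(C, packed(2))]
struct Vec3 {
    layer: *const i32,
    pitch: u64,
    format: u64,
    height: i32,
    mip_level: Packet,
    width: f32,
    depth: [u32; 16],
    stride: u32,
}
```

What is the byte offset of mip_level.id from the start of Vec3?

Packet: 0..4  z  (4B, 4-aligned); 4..8  vx  (4B, 4-aligned); 8..12  id  (4B, 4-aligned); 12..16  -- padding (4B); 16..24  hp  (8B, 8-aligned); sizeof = 24, alignof = 8
0..8  layer  (8B, 2-aligned)
8..16  pitch  (8B, 2-aligned)
16..24  format  (8B, 2-aligned)
24..28  height  (4B, 2-aligned)
28..52  mip_level  (24B, 2-aligned)
within Packet: id at 8
28 + 8 = 36

36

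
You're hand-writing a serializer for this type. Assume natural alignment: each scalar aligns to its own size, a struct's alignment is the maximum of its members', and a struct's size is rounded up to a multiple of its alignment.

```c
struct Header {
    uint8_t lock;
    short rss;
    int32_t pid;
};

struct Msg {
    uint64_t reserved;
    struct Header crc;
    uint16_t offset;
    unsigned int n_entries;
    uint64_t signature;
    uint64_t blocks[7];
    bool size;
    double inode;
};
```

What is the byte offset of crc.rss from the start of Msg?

10

Header: 0..1  lock  (1B, 1-aligned); 1..2  -- padding (1B); 2..4  rss  (2B, 2-aligned); 4..8  pid  (4B, 4-aligned); sizeof = 8, alignof = 4
0..8  reserved  (8B, 8-aligned)
8..16  crc  (8B, 4-aligned)
within Header: rss at 2
8 + 2 = 10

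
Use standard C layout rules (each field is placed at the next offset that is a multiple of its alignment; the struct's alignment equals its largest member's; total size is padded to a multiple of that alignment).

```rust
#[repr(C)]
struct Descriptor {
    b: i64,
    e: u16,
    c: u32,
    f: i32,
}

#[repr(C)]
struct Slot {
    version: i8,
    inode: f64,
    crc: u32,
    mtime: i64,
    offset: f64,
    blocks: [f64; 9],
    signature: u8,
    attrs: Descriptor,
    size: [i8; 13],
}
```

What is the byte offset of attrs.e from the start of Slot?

128

Descriptor: 0..8  b  (8B, 8-aligned); 8..10  e  (2B, 2-aligned); 10..12  -- padding (2B); 12..16  c  (4B, 4-aligned); 16..20  f  (4B, 4-aligned); 20..24  -- tail padding (4B); sizeof = 24, alignof = 8
0..1  version  (1B, 1-aligned)
1..8  -- padding (7B)
8..16  inode  (8B, 8-aligned)
16..20  crc  (4B, 4-aligned)
20..24  -- padding (4B)
24..32  mtime  (8B, 8-aligned)
32..40  offset  (8B, 8-aligned)
40..112  blocks  (72B, 8-aligned)
112..113  signature  (1B, 1-aligned)
113..120  -- padding (7B)
120..144  attrs  (24B, 8-aligned)
within Descriptor: e at 8
120 + 8 = 128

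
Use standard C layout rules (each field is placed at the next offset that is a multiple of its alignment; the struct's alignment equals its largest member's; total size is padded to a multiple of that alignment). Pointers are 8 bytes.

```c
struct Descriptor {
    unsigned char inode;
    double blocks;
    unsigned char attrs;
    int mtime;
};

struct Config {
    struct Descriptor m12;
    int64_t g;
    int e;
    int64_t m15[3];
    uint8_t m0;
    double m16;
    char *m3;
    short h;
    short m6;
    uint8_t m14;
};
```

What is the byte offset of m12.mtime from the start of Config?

20

Descriptor: inode at 0 (size 1, align 1) → ends 1; pad 7 to align 8 for blocks; blocks at 8 (size 8, align 8) → ends 16; attrs at 16 (size 1, align 1) → ends 17; pad 3 to align 4 for mtime; mtime at 20 (size 4, align 4) → ends 24; total 24 bytes, alignment 8
m12 at 0 (size 24, align 8) → ends 24
within Descriptor: mtime at 20
0 + 20 = 20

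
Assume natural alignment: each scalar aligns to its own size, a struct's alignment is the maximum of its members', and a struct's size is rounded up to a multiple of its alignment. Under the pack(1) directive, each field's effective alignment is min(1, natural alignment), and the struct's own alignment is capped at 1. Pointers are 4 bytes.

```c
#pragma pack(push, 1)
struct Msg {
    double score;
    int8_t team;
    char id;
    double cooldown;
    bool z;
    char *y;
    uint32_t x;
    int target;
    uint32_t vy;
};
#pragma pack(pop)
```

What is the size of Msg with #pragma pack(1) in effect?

0..8  score  (8B, 1-aligned)
8..9  team  (1B, 1-aligned)
9..10  id  (1B, 1-aligned)
10..18  cooldown  (8B, 1-aligned)
18..19  z  (1B, 1-aligned)
19..23  y  (4B, 1-aligned)
23..27  x  (4B, 1-aligned)
27..31  target  (4B, 1-aligned)
31..35  vy  (4B, 1-aligned)
sizeof = 35, alignof = 1

35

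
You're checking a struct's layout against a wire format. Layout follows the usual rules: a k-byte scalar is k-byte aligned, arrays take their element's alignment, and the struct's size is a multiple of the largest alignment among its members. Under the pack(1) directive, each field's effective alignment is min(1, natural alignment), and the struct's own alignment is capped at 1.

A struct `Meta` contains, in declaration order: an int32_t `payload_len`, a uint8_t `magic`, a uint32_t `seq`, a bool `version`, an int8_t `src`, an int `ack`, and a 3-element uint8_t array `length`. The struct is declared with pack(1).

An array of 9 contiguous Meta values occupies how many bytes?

162

0..4  payload_len  (4B, 1-aligned)
4..5  magic  (1B, 1-aligned)
5..9  seq  (4B, 1-aligned)
9..10  version  (1B, 1-aligned)
10..11  src  (1B, 1-aligned)
11..15  ack  (4B, 1-aligned)
15..18  length  (3B, 1-aligned)
sizeof = 18, alignof = 1
array of 9: 9 × 18 = 162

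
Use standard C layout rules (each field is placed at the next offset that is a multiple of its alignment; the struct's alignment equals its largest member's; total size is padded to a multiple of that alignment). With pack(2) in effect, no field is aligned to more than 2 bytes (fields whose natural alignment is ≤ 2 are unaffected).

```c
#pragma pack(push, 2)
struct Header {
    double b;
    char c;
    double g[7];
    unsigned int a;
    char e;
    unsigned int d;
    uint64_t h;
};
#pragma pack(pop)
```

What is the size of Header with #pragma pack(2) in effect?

0..8  b  (8B, 2-aligned)
8..9  c  (1B, 1-aligned)
9..10  -- padding (1B)
10..66  g  (56B, 2-aligned)
66..70  a  (4B, 2-aligned)
70..71  e  (1B, 1-aligned)
71..72  -- padding (1B)
72..76  d  (4B, 2-aligned)
76..84  h  (8B, 2-aligned)
sizeof = 84, alignof = 2

84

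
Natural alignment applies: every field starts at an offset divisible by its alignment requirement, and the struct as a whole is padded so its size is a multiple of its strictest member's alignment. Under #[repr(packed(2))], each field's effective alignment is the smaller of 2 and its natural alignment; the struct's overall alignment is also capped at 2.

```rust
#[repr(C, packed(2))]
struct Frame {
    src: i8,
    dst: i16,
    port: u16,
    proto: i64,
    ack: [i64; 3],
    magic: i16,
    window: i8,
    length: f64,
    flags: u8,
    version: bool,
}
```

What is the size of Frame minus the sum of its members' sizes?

2

src at 0 (size 1, align 1) → ends 1
pad 1 to align 2 for dst
dst at 2 (size 2, align 2) → ends 4
port at 4 (size 2, align 2) → ends 6
proto at 6 (size 8, align 2) → ends 14
ack at 14 (size 24, align 2) → ends 38
magic at 38 (size 2, align 2) → ends 40
window at 40 (size 1, align 1) → ends 41
pad 1 to align 2 for length
length at 42 (size 8, align 2) → ends 50
flags at 50 (size 1, align 1) → ends 51
version at 51 (size 1, align 1) → ends 52
total 52 bytes, alignment 2
data bytes 50, size 52 → padding 2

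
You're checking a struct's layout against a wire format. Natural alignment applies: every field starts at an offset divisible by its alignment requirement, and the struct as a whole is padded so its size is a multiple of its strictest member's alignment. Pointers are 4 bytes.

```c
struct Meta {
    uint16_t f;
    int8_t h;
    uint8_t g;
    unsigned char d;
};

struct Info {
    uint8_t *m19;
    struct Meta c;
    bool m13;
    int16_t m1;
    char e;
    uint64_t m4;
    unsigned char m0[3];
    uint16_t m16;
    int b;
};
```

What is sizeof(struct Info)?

Meta: f at 0 (size 2, align 2) → ends 2; h at 2 (size 1, align 1) → ends 3; g at 3 (size 1, align 1) → ends 4; d at 4 (size 1, align 1) → ends 5; tail pad 1 to reach multiple of 2; total 6 bytes, alignment 2
m19 at 0 (size 4, align 4) → ends 4
c at 4 (size 6, align 2) → ends 10
m13 at 10 (size 1, align 1) → ends 11
pad 1 to align 2 for m1
m1 at 12 (size 2, align 2) → ends 14
e at 14 (size 1, align 1) → ends 15
pad 1 to align 8 for m4
m4 at 16 (size 8, align 8) → ends 24
m0 at 24 (size 3, align 1) → ends 27
pad 1 to align 2 for m16
m16 at 28 (size 2, align 2) → ends 30
pad 2 to align 4 for b
b at 32 (size 4, align 4) → ends 36
tail pad 4 to reach multiple of 8
total 40 bytes, alignment 8

40 bytes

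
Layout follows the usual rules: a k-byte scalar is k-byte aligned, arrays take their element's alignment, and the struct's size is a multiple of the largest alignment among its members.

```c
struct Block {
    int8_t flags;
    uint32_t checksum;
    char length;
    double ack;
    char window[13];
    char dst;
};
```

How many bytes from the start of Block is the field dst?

37

0..1  flags  (1B, 1-aligned)
1..4  -- padding (3B)
4..8  checksum  (4B, 4-aligned)
8..9  length  (1B, 1-aligned)
9..16  -- padding (7B)
16..24  ack  (8B, 8-aligned)
24..37  window  (13B, 1-aligned)
37..38  dst  (1B, 1-aligned)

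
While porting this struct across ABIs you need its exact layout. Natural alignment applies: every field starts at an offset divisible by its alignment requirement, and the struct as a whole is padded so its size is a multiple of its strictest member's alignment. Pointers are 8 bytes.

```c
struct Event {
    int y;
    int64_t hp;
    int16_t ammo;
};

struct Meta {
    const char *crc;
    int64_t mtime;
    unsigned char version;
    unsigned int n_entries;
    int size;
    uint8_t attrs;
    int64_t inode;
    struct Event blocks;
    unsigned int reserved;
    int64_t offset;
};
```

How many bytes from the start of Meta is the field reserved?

Event: @0: y [4B, align 4] → 4; +4 pad (align 8); @8: hp [8B, align 8] → 16; @16: ammo [2B, align 2] → 18; +6 tail pad (align 8); size 24, align 8
@0: crc [8B, align 8] → 8
@8: mtime [8B, align 8] → 16
@16: version [1B, align 1] → 17
+3 pad (align 4)
@20: n_entries [4B, align 4] → 24
@24: size [4B, align 4] → 28
@28: attrs [1B, align 1] → 29
+3 pad (align 8)
@32: inode [8B, align 8] → 40
@40: blocks [24B, align 8] → 64
@64: reserved [4B, align 4] → 68

64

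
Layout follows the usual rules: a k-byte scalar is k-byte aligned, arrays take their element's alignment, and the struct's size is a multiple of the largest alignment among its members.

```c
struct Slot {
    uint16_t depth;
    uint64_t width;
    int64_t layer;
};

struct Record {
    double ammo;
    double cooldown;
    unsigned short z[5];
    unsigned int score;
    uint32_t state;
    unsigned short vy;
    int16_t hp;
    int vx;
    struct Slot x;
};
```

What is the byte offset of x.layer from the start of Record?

Slot: depth at 0 (size 2, align 2) → ends 2; pad 6 to align 8 for width; width at 8 (size 8, align 8) → ends 16; layer at 16 (size 8, align 8) → ends 24; total 24 bytes, alignment 8
ammo at 0 (size 8, align 8) → ends 8
cooldown at 8 (size 8, align 8) → ends 16
z at 16 (size 10, align 2) → ends 26
pad 2 to align 4 for score
score at 28 (size 4, align 4) → ends 32
state at 32 (size 4, align 4) → ends 36
vy at 36 (size 2, align 2) → ends 38
hp at 38 (size 2, align 2) → ends 40
vx at 40 (size 4, align 4) → ends 44
pad 4 to align 8 for x
x at 48 (size 24, align 8) → ends 72
within Slot: layer at 16
48 + 16 = 64

64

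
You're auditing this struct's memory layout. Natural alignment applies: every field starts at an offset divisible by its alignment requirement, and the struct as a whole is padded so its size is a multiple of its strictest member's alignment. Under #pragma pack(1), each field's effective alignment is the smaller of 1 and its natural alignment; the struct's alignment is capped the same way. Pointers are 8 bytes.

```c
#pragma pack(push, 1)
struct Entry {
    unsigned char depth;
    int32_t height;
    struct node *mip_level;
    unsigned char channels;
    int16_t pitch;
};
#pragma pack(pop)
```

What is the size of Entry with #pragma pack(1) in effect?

0..1  depth  (1B, 1-aligned)
1..5  height  (4B, 1-aligned)
5..13  mip_level  (8B, 1-aligned)
13..14  channels  (1B, 1-aligned)
14..16  pitch  (2B, 1-aligned)
sizeof = 16, alignof = 1

16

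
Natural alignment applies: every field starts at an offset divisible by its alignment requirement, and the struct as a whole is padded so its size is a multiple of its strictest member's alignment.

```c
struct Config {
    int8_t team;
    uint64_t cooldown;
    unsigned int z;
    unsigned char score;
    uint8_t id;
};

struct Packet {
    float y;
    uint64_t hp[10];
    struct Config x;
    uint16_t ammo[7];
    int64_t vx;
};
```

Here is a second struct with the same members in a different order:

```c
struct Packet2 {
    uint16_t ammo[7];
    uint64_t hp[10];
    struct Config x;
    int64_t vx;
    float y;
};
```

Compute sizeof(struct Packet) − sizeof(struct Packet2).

0

Config: 0..1  team  (1B, 1-aligned); 1..8  -- padding (7B); 8..16  cooldown  (8B, 8-aligned); 16..20  z  (4B, 4-aligned); 20..21  score  (1B, 1-aligned); 21..22  id  (1B, 1-aligned); 22..24  -- tail padding (2B); sizeof = 24, alignof = 8
0..4  y  (4B, 4-aligned)
4..8  -- padding (4B)
8..88  hp  (80B, 8-aligned)
88..112  x  (24B, 8-aligned)
112..126  ammo  (14B, 2-aligned)
126..128  -- padding (2B)
128..136  vx  (8B, 8-aligned)
sizeof = 136, alignof = 8
— Packet2 —
0..14  ammo  (14B, 2-aligned)
14..16  -- padding (2B)
16..96  hp  (80B, 8-aligned)
96..120  x  (24B, 8-aligned)
120..128  vx  (8B, 8-aligned)
128..132  y  (4B, 4-aligned)
132..136  -- tail padding (4B)
sizeof = 136, alignof = 8
136 − 136 = 0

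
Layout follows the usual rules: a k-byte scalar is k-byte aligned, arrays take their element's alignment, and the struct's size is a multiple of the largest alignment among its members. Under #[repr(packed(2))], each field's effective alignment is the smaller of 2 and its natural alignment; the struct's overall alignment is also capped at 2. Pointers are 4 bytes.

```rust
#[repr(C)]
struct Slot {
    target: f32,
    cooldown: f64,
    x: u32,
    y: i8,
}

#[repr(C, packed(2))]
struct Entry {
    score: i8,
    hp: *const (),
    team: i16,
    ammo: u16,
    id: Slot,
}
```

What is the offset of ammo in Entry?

Slot: @0: target [4B, align 4] → 4; +4 pad (align 8); @8: cooldown [8B, align 8] → 16; @16: x [4B, align 4] → 20; @20: y [1B, align 1] → 21; +3 tail pad (align 8); size 24, align 8
@0: score [1B, align 1] → 1
+1 pad (align 2)
@2: hp [4B, align 2] → 6
@6: team [2B, align 2] → 8
@8: ammo [2B, align 2] → 10

8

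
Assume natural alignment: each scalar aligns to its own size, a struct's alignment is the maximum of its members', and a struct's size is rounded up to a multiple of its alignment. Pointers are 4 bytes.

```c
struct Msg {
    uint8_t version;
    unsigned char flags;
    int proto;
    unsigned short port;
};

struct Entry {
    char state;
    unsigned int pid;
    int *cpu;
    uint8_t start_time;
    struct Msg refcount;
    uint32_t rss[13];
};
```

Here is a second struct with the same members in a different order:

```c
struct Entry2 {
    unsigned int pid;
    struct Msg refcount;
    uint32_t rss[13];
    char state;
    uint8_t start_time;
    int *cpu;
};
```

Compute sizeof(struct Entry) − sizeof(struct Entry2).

Msg: @0: version [1B, align 1] → 1; @1: flags [1B, align 1] → 2; +2 pad (align 4); @4: proto [4B, align 4] → 8; @8: port [2B, align 2] → 10; +2 tail pad (align 4); size 12, align 4
@0: state [1B, align 1] → 1
+3 pad (align 4)
@4: pid [4B, align 4] → 8
@8: cpu [4B, align 4] → 12
@12: start_time [1B, align 1] → 13
+3 pad (align 4)
@16: refcount [12B, align 4] → 28
@28: rss [52B, align 4] → 80
size 80, align 4
— Entry2 —
@0: pid [4B, align 4] → 4
@4: refcount [12B, align 4] → 16
@16: rss [52B, align 4] → 68
@68: state [1B, align 1] → 69
@69: start_time [1B, align 1] → 70
+2 pad (align 4)
@72: cpu [4B, align 4] → 76
size 76, align 4
80 − 76 = 4

4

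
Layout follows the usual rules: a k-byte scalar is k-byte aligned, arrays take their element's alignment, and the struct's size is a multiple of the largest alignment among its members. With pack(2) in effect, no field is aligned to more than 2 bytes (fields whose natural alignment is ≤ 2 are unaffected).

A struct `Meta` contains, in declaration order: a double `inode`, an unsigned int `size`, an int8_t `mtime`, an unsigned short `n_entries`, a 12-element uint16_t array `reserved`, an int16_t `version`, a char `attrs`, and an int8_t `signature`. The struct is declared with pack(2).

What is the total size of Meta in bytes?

44

@0: inode [8B, align 2] → 8
@8: size [4B, align 2] → 12
@12: mtime [1B, align 1] → 13
+1 pad (align 2)
@14: n_entries [2B, align 2] → 16
@16: reserved [24B, align 2] → 40
@40: version [2B, align 2] → 42
@42: attrs [1B, align 1] → 43
@43: signature [1B, align 1] → 44
size 44, align 2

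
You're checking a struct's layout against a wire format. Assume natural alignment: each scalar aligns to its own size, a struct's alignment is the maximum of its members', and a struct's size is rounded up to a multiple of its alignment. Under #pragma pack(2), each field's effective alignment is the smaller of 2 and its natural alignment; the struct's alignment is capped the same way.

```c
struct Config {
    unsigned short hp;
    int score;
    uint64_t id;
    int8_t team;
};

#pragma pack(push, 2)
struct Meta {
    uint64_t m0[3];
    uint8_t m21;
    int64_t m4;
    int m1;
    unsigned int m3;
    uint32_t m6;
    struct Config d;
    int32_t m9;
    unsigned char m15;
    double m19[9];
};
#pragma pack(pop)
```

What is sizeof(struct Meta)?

148

Config: @0: hp [2B, align 2] → 2; +2 pad (align 4); @4: score [4B, align 4] → 8; @8: id [8B, align 8] → 16; @16: team [1B, align 1] → 17; +7 tail pad (align 8); size 24, align 8
@0: m0 [24B, align 2] → 24
@24: m21 [1B, align 1] → 25
+1 pad (align 2)
@26: m4 [8B, align 2] → 34
@34: m1 [4B, align 2] → 38
@38: m3 [4B, align 2] → 42
@42: m6 [4B, align 2] → 46
@46: d [24B, align 2] → 70
@70: m9 [4B, align 2] → 74
@74: m15 [1B, align 1] → 75
+1 pad (align 2)
@76: m19 [72B, align 2] → 148
size 148, align 2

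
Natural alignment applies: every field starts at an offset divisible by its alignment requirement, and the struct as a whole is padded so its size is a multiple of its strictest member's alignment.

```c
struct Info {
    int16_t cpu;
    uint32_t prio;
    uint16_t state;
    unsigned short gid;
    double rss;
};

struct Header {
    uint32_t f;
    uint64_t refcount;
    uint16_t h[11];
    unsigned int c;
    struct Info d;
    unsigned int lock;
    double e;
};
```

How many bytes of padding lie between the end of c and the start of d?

Info: @0: cpu [2B, align 2] → 2; +2 pad (align 4); @4: prio [4B, align 4] → 8; @8: state [2B, align 2] → 10; @10: gid [2B, align 2] → 12; +4 pad (align 8); @16: rss [8B, align 8] → 24; size 24, align 8
@0: f [4B, align 4] → 4
+4 pad (align 8)
@8: refcount [8B, align 8] → 16
@16: h [22B, align 2] → 38
+2 pad (align 4)
@40: c [4B, align 4] → 44
+4 pad (align 8)
@48: d [24B, align 8] → 72

4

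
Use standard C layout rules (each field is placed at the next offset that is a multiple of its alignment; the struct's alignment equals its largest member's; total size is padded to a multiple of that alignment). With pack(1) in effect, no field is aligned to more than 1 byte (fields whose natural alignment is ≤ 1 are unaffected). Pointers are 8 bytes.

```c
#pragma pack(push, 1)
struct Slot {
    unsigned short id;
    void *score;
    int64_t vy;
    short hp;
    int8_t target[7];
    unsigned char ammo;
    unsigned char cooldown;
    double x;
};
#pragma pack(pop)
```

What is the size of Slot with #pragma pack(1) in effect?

37

@0: id [2B, align 1] → 2
@2: score [8B, align 1] → 10
@10: vy [8B, align 1] → 18
@18: hp [2B, align 1] → 20
@20: target [7B, align 1] → 27
@27: ammo [1B, align 1] → 28
@28: cooldown [1B, align 1] → 29
@29: x [8B, align 1] → 37
size 37, align 1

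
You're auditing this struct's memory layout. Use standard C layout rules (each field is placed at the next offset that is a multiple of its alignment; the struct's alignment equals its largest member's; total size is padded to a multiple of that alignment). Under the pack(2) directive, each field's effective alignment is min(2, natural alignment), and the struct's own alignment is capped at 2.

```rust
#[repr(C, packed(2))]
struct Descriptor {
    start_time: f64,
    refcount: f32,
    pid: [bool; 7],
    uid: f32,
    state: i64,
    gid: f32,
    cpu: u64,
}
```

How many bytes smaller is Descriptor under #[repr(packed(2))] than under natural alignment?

natural layout:
  0..8  start_time  (8B, 8-aligned)
  8..12  refcount  (4B, 4-aligned)
  12..19  pid  (7B, 1-aligned)
  19..20  -- padding (1B)
  20..24  uid  (4B, 4-aligned)
  24..32  state  (8B, 8-aligned)
  32..36  gid  (4B, 4-aligned)
  36..40  -- padding (4B)
  40..48  cpu  (8B, 8-aligned)
  sizeof = 48, alignof = 8
packed(2) layout:
  0..8  start_time  (8B, 2-aligned)
  8..12  refcount  (4B, 2-aligned)
  12..19  pid  (7B, 1-aligned)
  19..20  -- padding (1B)
  20..24  uid  (4B, 2-aligned)
  24..32  state  (8B, 2-aligned)
  32..36  gid  (4B, 2-aligned)
  36..44  cpu  (8B, 2-aligned)
  sizeof = 44, alignof = 2
48 − 44 = 4

4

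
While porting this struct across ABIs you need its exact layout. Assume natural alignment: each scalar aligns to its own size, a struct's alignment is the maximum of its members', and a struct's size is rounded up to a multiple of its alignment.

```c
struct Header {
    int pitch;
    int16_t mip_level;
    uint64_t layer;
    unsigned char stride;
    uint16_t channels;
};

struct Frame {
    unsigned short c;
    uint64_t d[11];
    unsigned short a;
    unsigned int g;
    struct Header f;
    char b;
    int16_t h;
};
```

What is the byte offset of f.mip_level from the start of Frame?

108

Header: pitch at 0 (size 4, align 4) → ends 4; mip_level at 4 (size 2, align 2) → ends 6; pad 2 to align 8 for layer; layer at 8 (size 8, align 8) → ends 16; stride at 16 (size 1, align 1) → ends 17; pad 1 to align 2 for channels; channels at 18 (size 2, align 2) → ends 20; tail pad 4 to reach multiple of 8; total 24 bytes, alignment 8
c at 0 (size 2, align 2) → ends 2
pad 6 to align 8 for d
d at 8 (size 88, align 8) → ends 96
a at 96 (size 2, align 2) → ends 98
pad 2 to align 4 for g
g at 100 (size 4, align 4) → ends 104
f at 104 (size 24, align 8) → ends 128
within Header: mip_level at 4
104 + 4 = 108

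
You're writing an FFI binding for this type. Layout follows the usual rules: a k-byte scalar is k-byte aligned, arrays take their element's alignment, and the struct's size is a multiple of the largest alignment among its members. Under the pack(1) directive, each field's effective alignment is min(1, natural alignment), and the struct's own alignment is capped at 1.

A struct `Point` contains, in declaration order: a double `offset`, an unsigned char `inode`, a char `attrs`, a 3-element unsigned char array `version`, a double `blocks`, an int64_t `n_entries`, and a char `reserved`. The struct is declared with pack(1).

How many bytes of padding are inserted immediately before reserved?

0

offset at 0 (size 8, align 1) → ends 8
inode at 8 (size 1, align 1) → ends 9
attrs at 9 (size 1, align 1) → ends 10
version at 10 (size 3, align 1) → ends 13
blocks at 13 (size 8, align 1) → ends 21
n_entries at 21 (size 8, align 1) → ends 29
reserved at 29 (size 1, align 1) → ends 30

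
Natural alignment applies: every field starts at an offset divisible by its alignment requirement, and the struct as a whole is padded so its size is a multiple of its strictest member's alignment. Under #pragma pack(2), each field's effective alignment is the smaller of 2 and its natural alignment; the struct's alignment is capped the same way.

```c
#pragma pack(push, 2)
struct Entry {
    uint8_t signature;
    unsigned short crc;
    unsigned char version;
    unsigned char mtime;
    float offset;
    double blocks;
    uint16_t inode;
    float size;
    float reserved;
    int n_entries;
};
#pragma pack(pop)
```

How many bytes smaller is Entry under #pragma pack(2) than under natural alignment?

natural layout:
  @0: signature [1B, align 1] → 1
  +1 pad (align 2)
  @2: crc [2B, align 2] → 4
  @4: version [1B, align 1] → 5
  @5: mtime [1B, align 1] → 6
  +2 pad (align 4)
  @8: offset [4B, align 4] → 12
  +4 pad (align 8)
  @16: blocks [8B, align 8] → 24
  @24: inode [2B, align 2] → 26
  +2 pad (align 4)
  @28: size [4B, align 4] → 32
  @32: reserved [4B, align 4] → 36
  @36: n_entries [4B, align 4] → 40
  size 40, align 8
packed(2) layout:
  @0: signature [1B, align 1] → 1
  +1 pad (align 2)
  @2: crc [2B, align 2] → 4
  @4: version [1B, align 1] → 5
  @5: mtime [1B, align 1] → 6
  @6: offset [4B, align 2] → 10
  @10: blocks [8B, align 2] → 18
  @18: inode [2B, align 2] → 20
  @20: size [4B, align 2] → 24
  @24: reserved [4B, align 2] → 28
  @28: n_entries [4B, align 2] → 32
  size 32, align 2
40 − 32 = 8

8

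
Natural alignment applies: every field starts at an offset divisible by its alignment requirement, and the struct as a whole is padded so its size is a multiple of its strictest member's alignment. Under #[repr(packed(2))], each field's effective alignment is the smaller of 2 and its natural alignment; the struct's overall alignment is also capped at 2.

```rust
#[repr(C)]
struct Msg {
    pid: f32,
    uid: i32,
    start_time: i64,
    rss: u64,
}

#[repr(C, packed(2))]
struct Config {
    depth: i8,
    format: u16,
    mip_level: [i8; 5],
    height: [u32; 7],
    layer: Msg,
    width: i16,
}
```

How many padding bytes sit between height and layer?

Msg: 0..4  pid  (4B, 4-aligned); 4..8  uid  (4B, 4-aligned); 8..16  start_time  (8B, 8-aligned); 16..24  rss  (8B, 8-aligned); sizeof = 24, alignof = 8
0..1  depth  (1B, 1-aligned)
1..2  -- padding (1B)
2..4  format  (2B, 2-aligned)
4..9  mip_level  (5B, 1-aligned)
9..10  -- padding (1B)
10..38  height  (28B, 2-aligned)
38..62  layer  (24B, 2-aligned)

0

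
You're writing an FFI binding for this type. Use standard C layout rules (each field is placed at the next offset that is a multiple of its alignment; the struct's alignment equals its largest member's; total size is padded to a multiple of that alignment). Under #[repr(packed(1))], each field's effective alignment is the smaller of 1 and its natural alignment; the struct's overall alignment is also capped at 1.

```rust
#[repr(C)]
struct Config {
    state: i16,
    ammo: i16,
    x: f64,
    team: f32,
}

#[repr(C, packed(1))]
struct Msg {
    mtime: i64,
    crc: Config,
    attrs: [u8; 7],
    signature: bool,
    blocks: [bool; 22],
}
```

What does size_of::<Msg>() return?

62

Config: 0..2  state  (2B, 2-aligned); 2..4  ammo  (2B, 2-aligned); 4..8  -- padding (4B); 8..16  x  (8B, 8-aligned); 16..20  team  (4B, 4-aligned); 20..24  -- tail padding (4B); sizeof = 24, alignof = 8
0..8  mtime  (8B, 1-aligned)
8..32  crc  (24B, 1-aligned)
32..39  attrs  (7B, 1-aligned)
39..40  signature  (1B, 1-aligned)
40..62  blocks  (22B, 1-aligned)
sizeof = 62, alignof = 1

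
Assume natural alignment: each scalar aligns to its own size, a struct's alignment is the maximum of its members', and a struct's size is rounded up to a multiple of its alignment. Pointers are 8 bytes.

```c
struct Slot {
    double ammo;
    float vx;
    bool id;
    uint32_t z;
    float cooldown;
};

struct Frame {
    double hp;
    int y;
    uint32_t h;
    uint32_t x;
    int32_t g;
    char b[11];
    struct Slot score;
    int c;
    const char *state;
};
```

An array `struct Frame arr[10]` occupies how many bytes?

800

Slot: @0: ammo [8B, align 8] → 8; @8: vx [4B, align 4] → 12; @12: id [1B, align 1] → 13; +3 pad (align 4); @16: z [4B, align 4] → 20; @20: cooldown [4B, align 4] → 24; size 24, align 8
@0: hp [8B, align 8] → 8
@8: y [4B, align 4] → 12
@12: h [4B, align 4] → 16
@16: x [4B, align 4] → 20
@20: g [4B, align 4] → 24
@24: b [11B, align 1] → 35
+5 pad (align 8)
@40: score [24B, align 8] → 64
@64: c [4B, align 4] → 68
+4 pad (align 8)
@72: state [8B, align 8] → 80
size 80, align 8
array of 10: 10 × 80 = 800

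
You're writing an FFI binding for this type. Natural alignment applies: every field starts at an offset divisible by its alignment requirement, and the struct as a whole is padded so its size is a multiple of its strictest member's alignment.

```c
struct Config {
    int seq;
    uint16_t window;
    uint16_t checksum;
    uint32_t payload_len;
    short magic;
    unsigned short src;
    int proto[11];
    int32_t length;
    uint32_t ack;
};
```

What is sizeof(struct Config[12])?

@0: seq [4B, align 4] → 4
@4: window [2B, align 2] → 6
@6: checksum [2B, align 2] → 8
@8: payload_len [4B, align 4] → 12
@12: magic [2B, align 2] → 14
@14: src [2B, align 2] → 16
@16: proto [44B, align 4] → 60
@60: length [4B, align 4] → 64
@64: ack [4B, align 4] → 68
size 68, align 4
array of 12: 12 × 68 = 816

816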